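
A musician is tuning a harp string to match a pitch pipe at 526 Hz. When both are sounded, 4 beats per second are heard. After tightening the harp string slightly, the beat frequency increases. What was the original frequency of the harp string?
530 Hz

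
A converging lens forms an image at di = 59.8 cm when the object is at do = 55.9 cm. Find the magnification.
M = −di/do = -1.07 (inverted image)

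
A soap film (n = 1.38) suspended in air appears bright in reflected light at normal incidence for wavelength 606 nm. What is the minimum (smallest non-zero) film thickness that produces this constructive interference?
2nt = (m − ½)λ with m = 1 → t = (m − ½)λ/(2n) = 109.8 nm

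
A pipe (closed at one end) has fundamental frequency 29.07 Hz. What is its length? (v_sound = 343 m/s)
L = v/(4f₁) = 2.95 m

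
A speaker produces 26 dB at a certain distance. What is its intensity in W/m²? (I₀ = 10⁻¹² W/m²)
I = I₀·10^(β/10) = 3.98 × 10⁻¹⁰ W/m²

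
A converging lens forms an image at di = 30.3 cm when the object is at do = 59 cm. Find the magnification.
M = −di/do = -0.5136 (inverted image)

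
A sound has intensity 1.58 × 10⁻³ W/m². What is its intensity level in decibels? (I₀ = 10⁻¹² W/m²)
β = 10·log₁₀(I/I₀) = 91.99 dB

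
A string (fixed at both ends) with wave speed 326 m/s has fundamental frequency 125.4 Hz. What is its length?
L = v/(2f₁) = 1.3 m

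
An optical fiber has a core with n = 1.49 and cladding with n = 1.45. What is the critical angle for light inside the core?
θc = arcsin(n_cladding/n_core) = 76.69°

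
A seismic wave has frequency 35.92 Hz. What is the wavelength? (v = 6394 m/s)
λ = v/f = 178 m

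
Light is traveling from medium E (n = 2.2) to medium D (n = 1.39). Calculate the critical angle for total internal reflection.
θc = arcsin(n₂/n₁) = 39.18°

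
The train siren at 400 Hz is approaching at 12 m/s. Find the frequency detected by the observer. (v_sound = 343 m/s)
f_obs = f·v/(v − v_s) = 414.5 Hz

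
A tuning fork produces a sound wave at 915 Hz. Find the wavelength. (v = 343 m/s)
λ = v/f = 0.3749 m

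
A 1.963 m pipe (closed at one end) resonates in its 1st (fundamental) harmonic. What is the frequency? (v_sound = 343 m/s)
fₙ = nv/(4L) = 43.68 Hz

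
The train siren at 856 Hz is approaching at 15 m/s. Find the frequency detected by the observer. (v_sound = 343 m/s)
f_obs = f·v/(v − v_s) = 895.1 Hz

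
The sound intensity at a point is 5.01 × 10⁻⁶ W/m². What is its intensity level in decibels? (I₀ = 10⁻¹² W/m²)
β = 10·log₁₀(I/I₀) = 67 dB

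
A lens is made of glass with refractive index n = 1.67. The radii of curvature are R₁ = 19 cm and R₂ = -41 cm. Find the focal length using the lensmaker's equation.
1/f = (n − 1)(1/R₁ − 1/R₂) → f = 19.38 cm (converging lens)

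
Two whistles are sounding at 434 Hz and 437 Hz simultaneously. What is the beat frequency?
3 Hz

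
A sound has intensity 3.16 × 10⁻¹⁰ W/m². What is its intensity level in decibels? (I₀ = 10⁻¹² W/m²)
β = 10·log₁₀(I/I₀) = 25 dB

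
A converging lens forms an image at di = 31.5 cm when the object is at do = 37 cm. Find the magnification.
M = −di/do = -0.8514 (inverted image)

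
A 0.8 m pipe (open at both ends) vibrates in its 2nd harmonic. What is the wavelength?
λₙ = 2L/n = 0.8 m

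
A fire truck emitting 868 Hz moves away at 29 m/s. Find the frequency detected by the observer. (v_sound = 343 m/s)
f_obs = f·v/(v + v_s) = 800.3 Hz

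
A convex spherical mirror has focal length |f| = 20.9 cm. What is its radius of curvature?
R = 2|f| = 41.8 cm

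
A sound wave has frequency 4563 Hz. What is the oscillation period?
T = 1/f = 2.192 × 10⁻⁴ s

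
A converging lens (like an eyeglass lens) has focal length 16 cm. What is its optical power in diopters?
P = 1/f = 6.25 D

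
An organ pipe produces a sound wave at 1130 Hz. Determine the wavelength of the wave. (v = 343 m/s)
λ = v/f = 0.3035 m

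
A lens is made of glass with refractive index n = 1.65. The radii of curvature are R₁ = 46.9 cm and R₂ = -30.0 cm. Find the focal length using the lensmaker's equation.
1/f = (n − 1)(1/R₁ − 1/R₂) → f = 28.15 cm (converging lens)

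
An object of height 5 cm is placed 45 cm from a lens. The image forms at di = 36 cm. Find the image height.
hi = (-di/do) × ho = -4 cm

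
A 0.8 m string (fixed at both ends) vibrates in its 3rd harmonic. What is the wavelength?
λₙ = 2L/n = 0.5333 m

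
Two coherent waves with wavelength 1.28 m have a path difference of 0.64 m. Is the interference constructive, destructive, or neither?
destructive — path difference = 0.5λ, an odd multiple of λ/2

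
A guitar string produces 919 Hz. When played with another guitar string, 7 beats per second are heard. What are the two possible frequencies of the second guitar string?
f₂ = 919 ± 7 Hz → 926 Hz or 912 Hz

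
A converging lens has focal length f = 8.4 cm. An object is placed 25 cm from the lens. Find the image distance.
1/di = 1/f − 1/do → di = 12.65 cm (real image)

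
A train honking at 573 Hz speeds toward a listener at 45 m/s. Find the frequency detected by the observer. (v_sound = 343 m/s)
f_obs = f·v/(v − v_s) = 659.5 Hz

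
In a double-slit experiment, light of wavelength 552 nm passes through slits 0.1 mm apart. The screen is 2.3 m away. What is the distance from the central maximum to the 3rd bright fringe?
y = mλL/d = 38.09 mm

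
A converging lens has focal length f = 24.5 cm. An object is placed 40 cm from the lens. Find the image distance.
1/di = 1/f − 1/do → di = 63.23 cm (real image)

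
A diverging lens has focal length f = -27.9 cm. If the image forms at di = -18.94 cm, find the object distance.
1/do = 1/f − 1/di → do = 58.98 cm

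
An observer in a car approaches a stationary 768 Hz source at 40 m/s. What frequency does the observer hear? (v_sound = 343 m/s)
f_obs = f·(v + v_o)/v = 857.6 Hz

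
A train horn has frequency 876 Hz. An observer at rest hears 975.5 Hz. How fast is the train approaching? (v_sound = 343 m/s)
v_s = v·(1 − f/f_obs) = 34.99 m/s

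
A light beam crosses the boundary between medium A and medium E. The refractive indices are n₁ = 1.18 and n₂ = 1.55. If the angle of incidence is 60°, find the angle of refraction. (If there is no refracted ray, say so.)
sin θ₂ = (n₁/n₂)·sin θ₁ = 0.6593 → θ₂ = 41.25°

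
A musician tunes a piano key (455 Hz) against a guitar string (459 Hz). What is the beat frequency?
4 Hz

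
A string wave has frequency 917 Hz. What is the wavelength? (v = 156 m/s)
λ = v/f = 0.1701 m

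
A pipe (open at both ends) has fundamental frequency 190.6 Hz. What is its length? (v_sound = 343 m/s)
L = v/(2f₁) = 0.8998 m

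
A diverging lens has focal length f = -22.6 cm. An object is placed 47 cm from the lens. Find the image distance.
1/di = 1/f − 1/do → di = -15.26 cm (virtual image)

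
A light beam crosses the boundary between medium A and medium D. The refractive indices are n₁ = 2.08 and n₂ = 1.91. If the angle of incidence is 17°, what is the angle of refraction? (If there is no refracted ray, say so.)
sin θ₂ = (n₁/n₂)·sin θ₁ = 0.3184 → θ₂ = 18.57°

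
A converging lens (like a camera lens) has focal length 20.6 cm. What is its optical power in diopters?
P = 1/f = 4.854 D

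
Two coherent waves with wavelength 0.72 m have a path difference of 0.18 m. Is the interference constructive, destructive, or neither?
neither (partial) — path difference = 0.25λ, neither a whole number of wavelengths nor an odd multiple of λ/2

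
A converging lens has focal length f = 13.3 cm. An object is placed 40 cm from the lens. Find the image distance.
1/di = 1/f − 1/do → di = 19.93 cm (real image)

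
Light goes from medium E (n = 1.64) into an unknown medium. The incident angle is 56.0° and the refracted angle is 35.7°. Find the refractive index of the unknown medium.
n₂ = n₁·sin θ₁ / sin θ₂ = 2.33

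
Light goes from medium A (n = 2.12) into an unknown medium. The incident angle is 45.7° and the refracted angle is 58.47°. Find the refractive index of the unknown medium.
n₂ = n₁·sin θ₁ / sin θ₂ = 1.78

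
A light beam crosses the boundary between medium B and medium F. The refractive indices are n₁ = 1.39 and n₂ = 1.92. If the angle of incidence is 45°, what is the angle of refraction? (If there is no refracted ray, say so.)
sin θ₂ = (n₁/n₂)·sin θ₁ = 0.5119 → θ₂ = 30.79°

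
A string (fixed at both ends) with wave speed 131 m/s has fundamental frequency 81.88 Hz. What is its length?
L = v/(2f₁) = 0.8 m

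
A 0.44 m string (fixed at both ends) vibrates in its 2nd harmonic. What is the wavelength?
λₙ = 2L/n = 0.44 m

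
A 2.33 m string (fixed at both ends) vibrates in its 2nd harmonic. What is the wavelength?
λₙ = 2L/n = 2.33 m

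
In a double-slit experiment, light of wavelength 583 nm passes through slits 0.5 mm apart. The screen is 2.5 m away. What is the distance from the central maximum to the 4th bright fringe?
y = mλL/d = 11.66 mm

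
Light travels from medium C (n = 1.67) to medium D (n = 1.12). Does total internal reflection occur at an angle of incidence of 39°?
θc = arcsin(n₂/n₁) = 42.12°; 39° < θc, so no — the ray refracts.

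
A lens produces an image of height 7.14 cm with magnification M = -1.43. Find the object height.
ho = |hi|/|M| = 4.993 cm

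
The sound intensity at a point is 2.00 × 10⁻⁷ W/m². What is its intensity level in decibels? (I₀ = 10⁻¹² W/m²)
β = 10·log₁₀(I/I₀) = 53.01 dB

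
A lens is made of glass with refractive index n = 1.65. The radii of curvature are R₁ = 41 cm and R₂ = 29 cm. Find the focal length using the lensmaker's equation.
1/f = (n − 1)(1/R₁ − 1/R₂) → f = -152.4 cm (diverging lens)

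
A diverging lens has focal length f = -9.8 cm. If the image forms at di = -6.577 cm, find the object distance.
1/do = 1/f − 1/di → do = 20 cm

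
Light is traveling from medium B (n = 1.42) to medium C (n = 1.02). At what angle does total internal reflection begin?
θc = arcsin(n₂/n₁) = 45.92°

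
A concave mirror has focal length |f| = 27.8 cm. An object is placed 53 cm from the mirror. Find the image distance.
f = +27.8 cm (concave); 1/di = 1/f − 1/do → di = 58.47 cm (real image, in front of mirror)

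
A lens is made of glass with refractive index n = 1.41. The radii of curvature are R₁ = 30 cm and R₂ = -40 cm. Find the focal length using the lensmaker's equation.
1/f = (n − 1)(1/R₁ − 1/R₂) → f = 41.81 cm (converging lens)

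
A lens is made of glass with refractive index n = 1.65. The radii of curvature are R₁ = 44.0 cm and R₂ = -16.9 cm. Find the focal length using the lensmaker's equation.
1/f = (n − 1)(1/R₁ − 1/R₂) → f = 18.78 cm (converging lens)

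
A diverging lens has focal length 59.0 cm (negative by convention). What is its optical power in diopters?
P = 1/f = -1.695 D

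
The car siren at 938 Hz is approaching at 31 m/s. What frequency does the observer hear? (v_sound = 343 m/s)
f_obs = f·v/(v − v_s) = 1031 Hz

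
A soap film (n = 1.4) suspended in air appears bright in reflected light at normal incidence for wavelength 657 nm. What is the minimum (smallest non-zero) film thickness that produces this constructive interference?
2nt = (m − ½)λ with m = 1 → t = (m − ½)λ/(2n) = 117.3 nm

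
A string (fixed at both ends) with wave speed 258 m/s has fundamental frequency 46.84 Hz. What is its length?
L = v/(2f₁) = 2.754 m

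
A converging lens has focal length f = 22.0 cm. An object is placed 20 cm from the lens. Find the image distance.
1/di = 1/f − 1/do → di = -220 cm (virtual image)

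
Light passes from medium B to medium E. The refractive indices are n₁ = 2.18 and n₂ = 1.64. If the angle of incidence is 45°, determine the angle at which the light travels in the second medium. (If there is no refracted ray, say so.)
sin θ₂ = (n₁/n₂)·sin θ₁ = 0.9399 → θ₂ = 70.04°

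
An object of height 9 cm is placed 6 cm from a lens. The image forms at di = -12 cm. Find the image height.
hi = (-di/do) × ho = 18 cm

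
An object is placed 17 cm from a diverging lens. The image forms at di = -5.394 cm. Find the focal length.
1/f = 1/do + 1/di → f = -7.901 cm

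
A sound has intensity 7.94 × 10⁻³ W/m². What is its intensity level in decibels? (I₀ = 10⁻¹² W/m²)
β = 10·log₁₀(I/I₀) = 99 dB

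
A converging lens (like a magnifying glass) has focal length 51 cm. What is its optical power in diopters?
P = 1/f = 1.961 D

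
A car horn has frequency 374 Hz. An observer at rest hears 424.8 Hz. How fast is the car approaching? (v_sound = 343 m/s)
v_s = v·(1 − f/f_obs) = 41.02 m/s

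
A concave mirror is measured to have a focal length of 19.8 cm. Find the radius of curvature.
R = 2|f| = 39.6 cm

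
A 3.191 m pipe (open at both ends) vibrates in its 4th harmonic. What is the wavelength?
λₙ = 2L/n = 1.595 m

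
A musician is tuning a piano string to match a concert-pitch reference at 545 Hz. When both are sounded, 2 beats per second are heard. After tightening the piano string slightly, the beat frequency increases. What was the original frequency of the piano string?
547 Hz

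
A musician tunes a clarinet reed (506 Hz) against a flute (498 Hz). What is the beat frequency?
8 Hz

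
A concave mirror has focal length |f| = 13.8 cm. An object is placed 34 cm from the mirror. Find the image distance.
f = +13.8 cm (concave); 1/di = 1/f − 1/do → di = 23.23 cm (real image, in front of mirror)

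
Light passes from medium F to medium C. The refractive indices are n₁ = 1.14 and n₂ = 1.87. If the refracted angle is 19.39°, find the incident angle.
sin θ₁ = (n₂/n₁)·sin θ₂ → θ₁ = 33°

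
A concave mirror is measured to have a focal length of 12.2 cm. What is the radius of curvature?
R = 2|f| = 24.4 cm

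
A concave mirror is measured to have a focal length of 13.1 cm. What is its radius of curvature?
R = 2|f| = 26.2 cm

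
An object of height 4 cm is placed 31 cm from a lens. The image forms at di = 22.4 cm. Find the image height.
hi = (-di/do) × ho = -2.89 cm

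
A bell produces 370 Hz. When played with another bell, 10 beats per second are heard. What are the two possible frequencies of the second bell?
f₂ = 370 ± 10 Hz → 380 Hz or 360 Hz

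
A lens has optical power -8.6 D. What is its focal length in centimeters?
f = 1/P = -11.63 cm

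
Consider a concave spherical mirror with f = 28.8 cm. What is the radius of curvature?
R = 2|f| = 57.6 cm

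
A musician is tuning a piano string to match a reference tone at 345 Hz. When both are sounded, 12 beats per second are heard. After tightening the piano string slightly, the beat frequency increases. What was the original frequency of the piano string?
357 Hz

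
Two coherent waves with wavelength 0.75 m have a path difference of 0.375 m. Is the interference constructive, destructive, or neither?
destructive — path difference = 0.5λ, an odd multiple of λ/2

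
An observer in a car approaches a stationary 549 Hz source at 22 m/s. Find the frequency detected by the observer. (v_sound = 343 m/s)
f_obs = f·(v + v_o)/v = 584.2 Hz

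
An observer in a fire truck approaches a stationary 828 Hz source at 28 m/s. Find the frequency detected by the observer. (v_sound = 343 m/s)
f_obs = f·(v + v_o)/v = 895.6 Hz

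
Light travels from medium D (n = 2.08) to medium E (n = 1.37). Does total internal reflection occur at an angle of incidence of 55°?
θc = arcsin(n₂/n₁) = 41.2°; 55° > θc, so yes — total internal reflection.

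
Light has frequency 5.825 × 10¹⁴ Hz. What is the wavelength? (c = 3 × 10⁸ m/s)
λ = c/f = 515 nm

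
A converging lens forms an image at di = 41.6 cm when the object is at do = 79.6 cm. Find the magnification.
M = −di/do = -0.5226 (inverted image)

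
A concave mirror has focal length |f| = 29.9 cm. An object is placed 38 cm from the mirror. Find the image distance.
f = +29.9 cm (concave); 1/di = 1/f − 1/do → di = 140.3 cm (real image, in front of mirror)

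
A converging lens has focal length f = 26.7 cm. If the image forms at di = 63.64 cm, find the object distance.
1/do = 1/f − 1/di → do = 46 cm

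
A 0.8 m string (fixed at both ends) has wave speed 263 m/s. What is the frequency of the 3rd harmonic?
fₙ = nv/(2L) = 493.1 Hz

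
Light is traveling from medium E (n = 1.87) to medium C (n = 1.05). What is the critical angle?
θc = arcsin(n₂/n₁) = 34.16°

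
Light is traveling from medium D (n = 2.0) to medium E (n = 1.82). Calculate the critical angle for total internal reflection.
θc = arcsin(n₂/n₁) = 65.51°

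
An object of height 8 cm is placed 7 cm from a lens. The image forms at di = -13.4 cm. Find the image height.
hi = (-di/do) × ho = 15.31 cm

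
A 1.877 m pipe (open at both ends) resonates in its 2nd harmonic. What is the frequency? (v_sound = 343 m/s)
fₙ = nv/(2L) = 182.7 Hz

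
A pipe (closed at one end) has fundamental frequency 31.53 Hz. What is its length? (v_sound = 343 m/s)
L = v/(4f₁) = 2.72 m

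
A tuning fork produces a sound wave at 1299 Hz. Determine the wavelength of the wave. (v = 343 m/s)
λ = v/f = 0.264 m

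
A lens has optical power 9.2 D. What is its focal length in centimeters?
f = 1/P = 10.87 cm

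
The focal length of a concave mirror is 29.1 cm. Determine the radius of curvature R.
R = 2|f| = 58.2 cm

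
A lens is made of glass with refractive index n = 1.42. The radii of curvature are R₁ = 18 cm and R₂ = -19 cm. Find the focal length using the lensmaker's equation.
1/f = (n − 1)(1/R₁ − 1/R₂) → f = 22.01 cm (converging lens)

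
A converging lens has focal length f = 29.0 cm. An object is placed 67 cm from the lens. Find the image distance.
1/di = 1/f − 1/do → di = 51.13 cm (real image)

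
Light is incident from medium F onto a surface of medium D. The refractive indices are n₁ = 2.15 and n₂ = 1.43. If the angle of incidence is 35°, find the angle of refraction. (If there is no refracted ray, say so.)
sin θ₂ = (n₁/n₂)·sin θ₁ = 0.8624 → θ₂ = 59.58°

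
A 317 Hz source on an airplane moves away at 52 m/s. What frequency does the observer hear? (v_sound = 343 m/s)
f_obs = f·v/(v + v_s) = 275.3 Hz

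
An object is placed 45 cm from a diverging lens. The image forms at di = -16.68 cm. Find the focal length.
1/f = 1/do + 1/di → f = -26.5 cm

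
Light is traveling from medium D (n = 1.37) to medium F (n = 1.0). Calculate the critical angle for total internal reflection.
θc = arcsin(n₂/n₁) = 46.88°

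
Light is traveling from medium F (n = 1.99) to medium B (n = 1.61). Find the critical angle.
θc = arcsin(n₂/n₁) = 54°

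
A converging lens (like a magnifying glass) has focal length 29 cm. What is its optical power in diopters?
P = 1/f = 3.448 D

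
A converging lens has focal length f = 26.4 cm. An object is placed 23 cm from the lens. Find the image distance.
1/di = 1/f − 1/do → di = -178.6 cm (virtual image)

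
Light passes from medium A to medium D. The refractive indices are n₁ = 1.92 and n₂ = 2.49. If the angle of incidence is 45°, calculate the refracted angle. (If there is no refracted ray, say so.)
sin θ₂ = (n₁/n₂)·sin θ₁ = 0.5452 → θ₂ = 33.04°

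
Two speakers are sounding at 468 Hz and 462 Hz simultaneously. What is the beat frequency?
6 Hz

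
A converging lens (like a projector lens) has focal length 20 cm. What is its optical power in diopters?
P = 1/f = 5 D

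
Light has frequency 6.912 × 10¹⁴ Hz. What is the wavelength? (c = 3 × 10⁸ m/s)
λ = c/f = 434 nm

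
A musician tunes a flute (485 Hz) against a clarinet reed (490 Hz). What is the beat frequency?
5 Hz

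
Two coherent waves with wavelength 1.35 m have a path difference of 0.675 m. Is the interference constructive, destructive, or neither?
destructive — path difference = 0.5λ, an odd multiple of λ/2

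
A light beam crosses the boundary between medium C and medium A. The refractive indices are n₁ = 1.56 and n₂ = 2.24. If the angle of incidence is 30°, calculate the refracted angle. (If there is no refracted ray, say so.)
sin θ₂ = (n₁/n₂)·sin θ₁ = 0.3482 → θ₂ = 20.38°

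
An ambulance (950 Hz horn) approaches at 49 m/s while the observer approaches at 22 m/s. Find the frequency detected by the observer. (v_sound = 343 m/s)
f_obs = f·(v + v_o)/(v − v_s) = 1179 Hz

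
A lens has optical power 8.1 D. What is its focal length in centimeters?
f = 1/P = 12.35 cm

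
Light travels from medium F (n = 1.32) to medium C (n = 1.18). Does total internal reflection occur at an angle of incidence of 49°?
θc = arcsin(n₂/n₁) = 63.37°; 49° < θc, so no — the ray refracts.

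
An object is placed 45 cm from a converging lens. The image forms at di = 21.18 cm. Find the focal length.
1/f = 1/do + 1/di → f = 14.4 cm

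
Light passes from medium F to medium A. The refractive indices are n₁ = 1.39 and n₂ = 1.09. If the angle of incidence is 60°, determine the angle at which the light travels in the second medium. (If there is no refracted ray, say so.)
sin θ₂ = (n₁/n₂)·sin θ₁ = 1.104 > 1, so there is no refracted ray — the light undergoes total internal reflection.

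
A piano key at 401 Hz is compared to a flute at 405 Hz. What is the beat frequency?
4 Hz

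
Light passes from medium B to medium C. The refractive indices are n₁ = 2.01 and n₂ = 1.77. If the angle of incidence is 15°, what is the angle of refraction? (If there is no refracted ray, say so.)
sin θ₂ = (n₁/n₂)·sin θ₁ = 0.2939 → θ₂ = 17.09°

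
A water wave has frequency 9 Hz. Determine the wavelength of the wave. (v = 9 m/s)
λ = v/f = 1 m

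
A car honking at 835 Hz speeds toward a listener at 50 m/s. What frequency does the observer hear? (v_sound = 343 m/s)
f_obs = f·v/(v − v_s) = 977.5 Hz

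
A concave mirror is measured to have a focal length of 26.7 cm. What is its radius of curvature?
R = 2|f| = 53.4 cm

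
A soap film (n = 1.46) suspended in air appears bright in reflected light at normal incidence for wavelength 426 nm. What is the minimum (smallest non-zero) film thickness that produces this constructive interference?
2nt = (m − ½)λ with m = 1 → t = (m − ½)λ/(2n) = 72.95 nm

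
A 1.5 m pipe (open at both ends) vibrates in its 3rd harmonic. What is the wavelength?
λₙ = 2L/n = 1 m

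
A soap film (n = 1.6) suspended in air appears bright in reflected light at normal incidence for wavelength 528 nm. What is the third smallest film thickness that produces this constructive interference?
2nt = (m − ½)λ with m = 3 → t = (m − ½)λ/(2n) = 412.5 nm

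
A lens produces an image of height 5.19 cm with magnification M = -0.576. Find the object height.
ho = |hi|/|M| = 9.01 cm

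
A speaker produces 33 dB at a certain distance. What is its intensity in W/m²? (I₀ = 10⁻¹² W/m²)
I = I₀·10^(β/10) = 2.00 × 10⁻⁹ W/m²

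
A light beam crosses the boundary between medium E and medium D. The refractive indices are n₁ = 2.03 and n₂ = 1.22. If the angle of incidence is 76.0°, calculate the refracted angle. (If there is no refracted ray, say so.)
sin θ₂ = (n₁/n₂)·sin θ₁ = 1.615 > 1, so there is no refracted ray — the light undergoes total internal reflection.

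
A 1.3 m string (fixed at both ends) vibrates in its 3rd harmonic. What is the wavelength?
λₙ = 2L/n = 0.8667 m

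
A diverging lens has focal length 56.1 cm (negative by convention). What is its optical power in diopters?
P = 1/f = -1.783 D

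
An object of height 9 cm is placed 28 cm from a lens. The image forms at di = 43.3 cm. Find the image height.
hi = (-di/do) × ho = -13.92 cm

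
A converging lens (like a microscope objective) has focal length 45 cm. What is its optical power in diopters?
P = 1/f = 2.222 D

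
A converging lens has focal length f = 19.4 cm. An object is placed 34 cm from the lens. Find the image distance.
1/di = 1/f − 1/do → di = 45.18 cm (real image)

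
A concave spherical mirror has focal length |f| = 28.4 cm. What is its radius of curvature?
R = 2|f| = 56.8 cm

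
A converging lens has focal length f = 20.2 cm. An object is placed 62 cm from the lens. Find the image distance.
1/di = 1/f − 1/do → di = 29.96 cm (real image)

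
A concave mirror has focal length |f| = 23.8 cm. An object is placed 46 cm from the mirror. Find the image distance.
f = +23.8 cm (concave); 1/di = 1/f − 1/do → di = 49.32 cm (real image, in front of mirror)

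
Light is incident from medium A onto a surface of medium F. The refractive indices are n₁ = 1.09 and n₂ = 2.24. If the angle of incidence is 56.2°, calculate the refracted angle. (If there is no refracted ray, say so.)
sin θ₂ = (n₁/n₂)·sin θ₁ = 0.4044 → θ₂ = 23.85°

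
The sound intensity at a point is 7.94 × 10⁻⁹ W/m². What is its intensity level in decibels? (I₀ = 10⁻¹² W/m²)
β = 10·log₁₀(I/I₀) = 39 dB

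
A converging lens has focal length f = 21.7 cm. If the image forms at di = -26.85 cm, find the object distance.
1/do = 1/f − 1/di → do = 12 cm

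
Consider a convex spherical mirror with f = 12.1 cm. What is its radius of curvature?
R = 2|f| = 24.2 cm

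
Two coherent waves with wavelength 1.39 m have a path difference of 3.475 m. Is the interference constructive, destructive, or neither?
destructive — path difference = 2.5λ, an odd multiple of λ/2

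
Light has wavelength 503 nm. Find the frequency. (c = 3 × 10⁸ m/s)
f = c/λ = 5.964 × 10¹⁴ Hz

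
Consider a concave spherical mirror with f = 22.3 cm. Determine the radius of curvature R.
R = 2|f| = 44.6 cm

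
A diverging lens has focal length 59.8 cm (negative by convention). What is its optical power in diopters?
P = 1/f = -1.672 D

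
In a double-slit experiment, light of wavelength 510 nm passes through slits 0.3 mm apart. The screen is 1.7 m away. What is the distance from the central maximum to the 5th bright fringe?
y = mλL/d = 14.45 mm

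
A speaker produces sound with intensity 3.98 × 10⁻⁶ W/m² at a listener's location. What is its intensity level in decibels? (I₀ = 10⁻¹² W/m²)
β = 10·log₁₀(I/I₀) = 66 dB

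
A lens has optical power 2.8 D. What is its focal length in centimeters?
f = 1/P = 35.71 cm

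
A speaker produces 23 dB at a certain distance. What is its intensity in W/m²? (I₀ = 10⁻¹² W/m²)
I = I₀·10^(β/10) = 2.00 × 10⁻¹⁰ W/m²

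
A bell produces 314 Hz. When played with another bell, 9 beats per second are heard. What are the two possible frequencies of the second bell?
f₂ = 314 ± 9 Hz → 323 Hz or 305 Hz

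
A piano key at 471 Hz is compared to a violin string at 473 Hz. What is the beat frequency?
2 Hz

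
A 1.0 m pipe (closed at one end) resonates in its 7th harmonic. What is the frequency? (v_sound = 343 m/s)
fₙ = nv/(4L) = 600.2 Hz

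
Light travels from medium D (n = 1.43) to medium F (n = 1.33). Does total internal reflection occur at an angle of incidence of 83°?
θc = arcsin(n₂/n₁) = 68.45°; 83° > θc, so yes — total internal reflection.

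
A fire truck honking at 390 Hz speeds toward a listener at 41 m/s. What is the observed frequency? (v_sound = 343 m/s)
f_obs = f·v/(v − v_s) = 442.9 Hz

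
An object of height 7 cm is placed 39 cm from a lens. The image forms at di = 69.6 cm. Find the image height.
hi = (-di/do) × ho = -12.49 cm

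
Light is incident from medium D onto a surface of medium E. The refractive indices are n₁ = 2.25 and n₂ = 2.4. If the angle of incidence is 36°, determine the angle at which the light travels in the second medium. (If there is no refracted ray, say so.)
sin θ₂ = (n₁/n₂)·sin θ₁ = 0.551 → θ₂ = 33.44°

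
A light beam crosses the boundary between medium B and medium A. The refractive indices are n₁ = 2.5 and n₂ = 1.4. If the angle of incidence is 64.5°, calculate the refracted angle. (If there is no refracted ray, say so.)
sin θ₂ = (n₁/n₂)·sin θ₁ = 1.612 > 1, so there is no refracted ray — the light undergoes total internal reflection.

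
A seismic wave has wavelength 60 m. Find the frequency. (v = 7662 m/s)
f = v/λ = 127.7 Hz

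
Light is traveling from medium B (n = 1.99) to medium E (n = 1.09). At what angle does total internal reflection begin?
θc = arcsin(n₂/n₁) = 33.21°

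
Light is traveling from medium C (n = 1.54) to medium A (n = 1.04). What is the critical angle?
θc = arcsin(n₂/n₁) = 42.48°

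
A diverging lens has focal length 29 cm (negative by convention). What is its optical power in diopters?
P = 1/f = -3.448 D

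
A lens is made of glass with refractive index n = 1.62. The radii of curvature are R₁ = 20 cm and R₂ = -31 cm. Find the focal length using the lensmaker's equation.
1/f = (n − 1)(1/R₁ − 1/R₂) → f = 19.61 cm (converging lens)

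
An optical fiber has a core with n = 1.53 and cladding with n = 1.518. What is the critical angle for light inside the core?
θc = arcsin(n_cladding/n_core) = 82.82°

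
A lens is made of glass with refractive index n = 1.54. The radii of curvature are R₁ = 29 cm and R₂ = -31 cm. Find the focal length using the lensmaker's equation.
1/f = (n − 1)(1/R₁ − 1/R₂) → f = 27.75 cm (converging lens)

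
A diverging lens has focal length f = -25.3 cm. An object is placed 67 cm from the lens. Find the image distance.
1/di = 1/f − 1/do → di = -18.37 cm (virtual image)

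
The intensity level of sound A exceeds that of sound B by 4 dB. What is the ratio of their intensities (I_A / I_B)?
I_A/I_B = 10^(Δβ/10) = 2.512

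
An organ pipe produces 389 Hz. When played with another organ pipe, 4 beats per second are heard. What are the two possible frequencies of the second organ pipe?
f₂ = 389 ± 4 Hz → 393 Hz or 385 Hz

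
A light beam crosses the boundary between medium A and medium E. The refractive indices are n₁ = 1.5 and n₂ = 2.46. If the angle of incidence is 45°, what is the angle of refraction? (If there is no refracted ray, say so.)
sin θ₂ = (n₁/n₂)·sin θ₁ = 0.4312 → θ₂ = 25.54°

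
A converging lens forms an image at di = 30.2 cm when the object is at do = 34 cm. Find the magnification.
M = −di/do = -0.8882 (inverted image)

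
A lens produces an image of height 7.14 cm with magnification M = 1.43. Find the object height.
ho = |hi|/|M| = 4.993 cm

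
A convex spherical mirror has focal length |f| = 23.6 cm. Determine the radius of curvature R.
R = 2|f| = 47.2 cm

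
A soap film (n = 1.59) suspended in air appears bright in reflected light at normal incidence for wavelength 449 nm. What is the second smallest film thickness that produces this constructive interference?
2nt = (m − ½)λ with m = 2 → t = (m − ½)λ/(2n) = 211.8 nm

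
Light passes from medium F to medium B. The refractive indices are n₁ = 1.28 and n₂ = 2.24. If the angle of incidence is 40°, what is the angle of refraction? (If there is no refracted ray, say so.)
sin θ₂ = (n₁/n₂)·sin θ₁ = 0.3673 → θ₂ = 21.55°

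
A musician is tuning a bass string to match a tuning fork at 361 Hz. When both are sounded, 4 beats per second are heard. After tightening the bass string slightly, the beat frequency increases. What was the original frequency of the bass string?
365 Hz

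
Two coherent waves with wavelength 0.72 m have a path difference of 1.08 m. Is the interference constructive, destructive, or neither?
destructive — path difference = 1.5λ, an odd multiple of λ/2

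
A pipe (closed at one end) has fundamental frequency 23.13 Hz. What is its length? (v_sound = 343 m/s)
L = v/(4f₁) = 3.707 m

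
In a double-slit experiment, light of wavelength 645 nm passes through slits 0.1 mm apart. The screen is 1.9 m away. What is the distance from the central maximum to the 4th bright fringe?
y = mλL/d = 49.02 mm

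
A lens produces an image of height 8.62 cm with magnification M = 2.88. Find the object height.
ho = |hi|/|M| = 2.993 cm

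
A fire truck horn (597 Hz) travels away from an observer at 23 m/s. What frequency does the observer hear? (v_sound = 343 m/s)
f_obs = f·v/(v + v_s) = 559.5 Hz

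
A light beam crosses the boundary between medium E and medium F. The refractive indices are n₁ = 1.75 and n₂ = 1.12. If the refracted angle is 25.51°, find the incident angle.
sin θ₁ = (n₂/n₁)·sin θ₂ → θ₁ = 16°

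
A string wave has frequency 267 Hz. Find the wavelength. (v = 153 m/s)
λ = v/f = 0.573 m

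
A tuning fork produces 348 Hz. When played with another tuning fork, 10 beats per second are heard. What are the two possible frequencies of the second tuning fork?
f₂ = 348 ± 10 Hz → 358 Hz or 338 Hz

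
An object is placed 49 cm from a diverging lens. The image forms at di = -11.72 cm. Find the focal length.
1/f = 1/do + 1/di → f = -15.4 cm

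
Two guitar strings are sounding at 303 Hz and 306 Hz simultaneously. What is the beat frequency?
3 Hz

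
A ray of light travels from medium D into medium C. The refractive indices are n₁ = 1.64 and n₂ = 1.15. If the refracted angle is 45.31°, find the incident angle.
sin θ₁ = (n₂/n₁)·sin θ₂ → θ₁ = 29.9°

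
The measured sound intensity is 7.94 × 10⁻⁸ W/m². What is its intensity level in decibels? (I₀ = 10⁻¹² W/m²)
β = 10·log₁₀(I/I₀) = 49 dB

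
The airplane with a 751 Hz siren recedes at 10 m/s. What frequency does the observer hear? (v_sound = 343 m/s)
f_obs = f·v/(v + v_s) = 729.7 Hz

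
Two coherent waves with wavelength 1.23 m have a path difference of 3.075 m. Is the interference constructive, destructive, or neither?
destructive — path difference = 2.5λ, an odd multiple of λ/2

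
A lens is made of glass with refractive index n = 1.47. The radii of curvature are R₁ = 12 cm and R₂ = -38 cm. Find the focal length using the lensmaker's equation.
1/f = (n − 1)(1/R₁ − 1/R₂) → f = 19.4 cm (converging lens)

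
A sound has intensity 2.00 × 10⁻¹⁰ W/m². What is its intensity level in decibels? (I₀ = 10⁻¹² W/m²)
β = 10·log₁₀(I/I₀) = 23.01 dB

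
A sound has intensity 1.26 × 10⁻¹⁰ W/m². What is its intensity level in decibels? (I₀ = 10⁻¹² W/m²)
β = 10·log₁₀(I/I₀) = 21 dB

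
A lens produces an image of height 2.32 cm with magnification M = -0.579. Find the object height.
ho = |hi|/|M| = 4.007 cm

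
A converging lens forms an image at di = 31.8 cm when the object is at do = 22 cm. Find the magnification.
M = −di/do = -1.445 (inverted image)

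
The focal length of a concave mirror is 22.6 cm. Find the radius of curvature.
R = 2|f| = 45.2 cm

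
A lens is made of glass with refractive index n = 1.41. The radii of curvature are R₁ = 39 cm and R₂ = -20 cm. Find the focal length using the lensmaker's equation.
1/f = (n − 1)(1/R₁ − 1/R₂) → f = 32.24 cm (converging lens)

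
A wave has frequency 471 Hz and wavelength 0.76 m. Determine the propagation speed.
v = fλ = 358 m/s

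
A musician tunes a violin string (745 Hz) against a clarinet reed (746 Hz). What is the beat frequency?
1 Hz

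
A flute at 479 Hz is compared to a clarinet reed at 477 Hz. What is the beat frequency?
2 Hz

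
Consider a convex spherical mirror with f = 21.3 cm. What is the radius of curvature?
R = 2|f| = 42.6 cm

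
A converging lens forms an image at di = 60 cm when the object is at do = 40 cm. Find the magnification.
M = −di/do = -1.5 (inverted image)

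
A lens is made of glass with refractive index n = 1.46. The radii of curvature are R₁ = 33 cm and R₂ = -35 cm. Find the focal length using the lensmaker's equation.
1/f = (n − 1)(1/R₁ − 1/R₂) → f = 36.92 cm (converging lens)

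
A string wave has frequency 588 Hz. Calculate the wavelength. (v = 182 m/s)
λ = v/f = 0.3095 m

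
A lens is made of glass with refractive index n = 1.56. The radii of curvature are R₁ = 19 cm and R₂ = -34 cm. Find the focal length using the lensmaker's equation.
1/f = (n − 1)(1/R₁ − 1/R₂) → f = 21.77 cm (converging lens)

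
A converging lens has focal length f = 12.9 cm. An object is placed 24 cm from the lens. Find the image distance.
1/di = 1/f − 1/do → di = 27.89 cm (real image)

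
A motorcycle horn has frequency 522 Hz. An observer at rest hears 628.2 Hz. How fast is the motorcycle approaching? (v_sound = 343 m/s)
v_s = v·(1 − f/f_obs) = 57.99 m/s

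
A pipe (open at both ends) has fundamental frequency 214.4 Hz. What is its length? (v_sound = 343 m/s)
L = v/(2f₁) = 0.7999 m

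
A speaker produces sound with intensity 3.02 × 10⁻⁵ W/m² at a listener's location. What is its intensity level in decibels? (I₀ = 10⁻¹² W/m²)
β = 10·log₁₀(I/I₀) = 74.8 dB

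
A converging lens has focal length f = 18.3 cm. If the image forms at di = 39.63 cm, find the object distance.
1/do = 1/f − 1/di → do = 34 cm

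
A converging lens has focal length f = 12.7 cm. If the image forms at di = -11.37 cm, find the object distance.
1/do = 1/f − 1/di → do = 5.999 cm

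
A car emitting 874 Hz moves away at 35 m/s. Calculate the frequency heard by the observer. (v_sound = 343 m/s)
f_obs = f·v/(v + v_s) = 793.1 Hz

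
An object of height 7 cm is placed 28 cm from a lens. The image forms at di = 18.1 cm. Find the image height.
hi = (-di/do) × ho = -4.525 cm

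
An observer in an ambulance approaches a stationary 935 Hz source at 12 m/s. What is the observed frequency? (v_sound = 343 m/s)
f_obs = f·(v + v_o)/v = 967.7 Hz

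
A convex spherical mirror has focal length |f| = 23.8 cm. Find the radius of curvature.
R = 2|f| = 47.6 cm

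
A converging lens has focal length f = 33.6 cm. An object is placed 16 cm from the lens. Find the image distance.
1/di = 1/f − 1/do → di = -30.55 cm (virtual image)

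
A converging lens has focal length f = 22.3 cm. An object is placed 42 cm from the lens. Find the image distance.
1/di = 1/f − 1/do → di = 47.54 cm (real image)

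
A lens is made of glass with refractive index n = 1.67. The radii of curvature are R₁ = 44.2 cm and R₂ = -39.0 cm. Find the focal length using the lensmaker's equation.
1/f = (n − 1)(1/R₁ − 1/R₂) → f = 30.92 cm (converging lens)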